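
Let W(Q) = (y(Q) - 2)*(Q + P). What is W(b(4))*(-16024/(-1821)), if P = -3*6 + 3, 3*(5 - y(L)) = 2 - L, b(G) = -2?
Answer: -1362040/5463 ≈ -249.32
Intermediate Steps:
y(L) = 13/3 + L/3 (y(L) = 5 - (2 - L)/3 = 5 + (-2/3 + L/3) = 13/3 + L/3)
P = -15 (P = -18 + 3 = -15)
W(Q) = (-15 + Q)*(7/3 + Q/3) (W(Q) = ((13/3 + Q/3) - 2)*(Q - 15) = (7/3 + Q/3)*(-15 + Q) = (-15 + Q)*(7/3 + Q/3))
W(b(4))*(-16024/(-1821)) = (-35 - 8/3*(-2) + (1/3)*(-2)**2)*(-16024/(-1821)) = (-35 + 16/3 + (1/3)*4)*(-16024*(-1/1821)) = (-35 + 16/3 + 4/3)*(16024/1821) = -85/3*16024/1821 = -1362040/5463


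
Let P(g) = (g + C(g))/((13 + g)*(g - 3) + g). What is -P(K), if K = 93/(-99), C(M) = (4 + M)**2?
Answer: 9178/52763 ≈ 0.17395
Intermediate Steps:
K = -31/33 (K = 93*(-1/99) = -31/33 ≈ -0.93939)
P(g) = (g + (4 + g)**2)/(g + (-3 + g)*(13 + g)) (P(g) = (g + (4 + g)**2)/((13 + g)*(g - 3) + g) = (g + (4 + g)**2)/((13 + g)*(-3 + g) + g) = (g + (4 + g)**2)/((-3 + g)*(13 + g) + g) = (g + (4 + g)**2)/(g + (-3 + g)*(13 + g)))
-P(K) = -(-31/33 + (4 - 31/33)**2)/(-39 + (-31/33)**2 + 11*(-31/33)) = -(-31/33 + (101/33)**2)/(-39 + 961/1089 - 31/3) = -(-31/33 + 10201/1089)/(-52763/1089) = -(-1089)*9178/(52763*1089) = -1*(-9178/52763) = 9178/52763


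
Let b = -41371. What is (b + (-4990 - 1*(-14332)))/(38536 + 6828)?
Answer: -32029/45364 ≈ -0.70604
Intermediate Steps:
(b + (-4990 - 1*(-14332)))/(38536 + 6828) = (-41371 + (-4990 - 1*(-14332)))/(38536 + 6828) = (-41371 + (-4990 + 14332))/45364 = (-41371 + 9342)*(1/45364) = -32029*1/45364 = -32029/45364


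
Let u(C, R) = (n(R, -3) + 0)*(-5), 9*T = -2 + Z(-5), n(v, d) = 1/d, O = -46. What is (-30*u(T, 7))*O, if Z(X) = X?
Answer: 2300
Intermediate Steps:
T = -7/9 (T = (-2 - 5)/9 = (⅑)*(-7) = -7/9 ≈ -0.77778)
u(C, R) = 5/3 (u(C, R) = (1/(-3) + 0)*(-5) = (-⅓ + 0)*(-5) = -⅓*(-5) = 5/3)
(-30*u(T, 7))*O = -30*5/3*(-46) = -50*(-46) = 2300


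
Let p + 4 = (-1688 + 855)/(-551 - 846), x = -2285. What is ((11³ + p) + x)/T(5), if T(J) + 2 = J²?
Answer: -1337493/32131 ≈ -41.626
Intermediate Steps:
T(J) = -2 + J²
p = -4755/1397 (p = -4 + (-1688 + 855)/(-551 - 846) = -4 - 833/(-1397) = -4 - 833*(-1/1397) = -4 + 833/1397 = -4755/1397 ≈ -3.4037)
((11³ + p) + x)/T(5) = ((11³ - 4755/1397) - 2285)/(-2 + 5²) = ((1331 - 4755/1397) - 2285)/(-2 + 25) = (1854652/1397 - 2285)/23 = -1337493/1397*1/23 = -1337493/32131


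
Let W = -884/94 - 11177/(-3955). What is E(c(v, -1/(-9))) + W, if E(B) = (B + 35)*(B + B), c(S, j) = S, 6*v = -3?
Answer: -15271647/371770 ≈ -41.078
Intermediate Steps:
v = -½ (v = (⅙)*(-3) = -½ ≈ -0.50000)
E(B) = 2*B*(35 + B) (E(B) = (35 + B)*(2*B) = 2*B*(35 + B))
W = -1222791/185885 (W = -884*1/94 - 11177*(-1/3955) = -442/47 + 11177/3955 = -1222791/185885 ≈ -6.5782)
E(c(v, -1/(-9))) + W = 2*(-½)*(35 - ½) - 1222791/185885 = 2*(-½)*(69/2) - 1222791/185885 = -69/2 - 1222791/185885 = -15271647/371770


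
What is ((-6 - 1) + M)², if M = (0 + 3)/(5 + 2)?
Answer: 2116/49 ≈ 43.184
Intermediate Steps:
M = 3/7 ≈ 0.42857
((-6 - 1) + M)² = ((-6 - 1) + 3/7)² = (-7 + 3/7)² = (-46/7)² = 2116/49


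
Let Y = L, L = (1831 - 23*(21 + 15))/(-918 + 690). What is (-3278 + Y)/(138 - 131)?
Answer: -748387/1596 ≈ -468.91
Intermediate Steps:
L = -1003/228 (L = (1831 - 23*36)/(-228) = (1831 - 828)*(-1/228) = 1003*(-1/228) = -1003/228 ≈ -4.3991)
Y = -1003/228 ≈ -4.3991
(-3278 + Y)/(138 - 131) = (-3278 - 1003/228)/(138 - 131) = -748387/228/7 = -748387/228*⅐ = -748387/1596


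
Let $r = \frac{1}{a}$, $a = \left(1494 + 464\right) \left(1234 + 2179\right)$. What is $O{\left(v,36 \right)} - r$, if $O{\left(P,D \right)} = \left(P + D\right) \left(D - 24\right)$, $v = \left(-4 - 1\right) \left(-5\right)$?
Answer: $\frac{4891702727}{6682654} \approx 732.0$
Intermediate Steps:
$v = 25$ ($v = \left(-5\right) \left(-5\right) = 25$)
$O{\left(P,D \right)} = \left(-24 + D\right) \left(D + P\right)$ ($O{\left(P,D \right)} = \left(D + P\right) \left(-24 + D\right) = \left(-24 + D\right) \left(D + P\right)$)
$a = 6682654$ ($a = 1958 \cdot 3413 = 6682654$)
$r = \frac{1}{6682654} \approx 1.4964 \cdot 10^{-7}$
$O{\left(v,36 \right)} - r = \left(36^{2} - 864 - 600 + 36 \cdot 25\right) - \frac{1}{6682654} = \left(1296 - 864 - 600 + 900\right) - \frac{1}{6682654} = 732 - \frac{1}{6682654} = \frac{4891702727}{6682654}$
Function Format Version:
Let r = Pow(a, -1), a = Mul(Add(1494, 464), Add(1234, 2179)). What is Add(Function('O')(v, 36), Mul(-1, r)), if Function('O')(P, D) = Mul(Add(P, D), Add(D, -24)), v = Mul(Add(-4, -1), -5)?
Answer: Rational(4891702727, 6682654) ≈ 732.00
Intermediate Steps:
v = 25 (v = Mul(-5, -5) = 25)
Function('O')(P, D) = Mul(Add(-24, D), Add(D, P)) (Function('O')(P, D) = Mul(Add(D, P), Add(-24, D)) = Mul(Add(-24, D), Add(D, P)))
a = 6682654 (a = Mul(1958, 3413) = 6682654)
r = Rational(1, 6682654) (r = Pow(6682654, -1) = Rational(1, 6682654) ≈ 1.4964e-7)
Add(Function('O')(v, 36), Mul(-1, r)) = Add(Add(Pow(36, 2), Mul(-24, 36), Mul(-24, 25), Mul(36, 25)), Mul(-1, Rational(1, 6682654))) = Add(Add(1296, -864, -600, 900), Rational(-1, 6682654)) = Add(732, Rational(-1, 6682654)) = Rational(4891702727, 6682654)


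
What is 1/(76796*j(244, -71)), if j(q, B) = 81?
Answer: 1/6220476 ≈ 1.6076e-7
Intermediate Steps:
1/(76796*j(244, -71)) = 1/(76796*81) = (1/76796)*(1/81) = 1/6220476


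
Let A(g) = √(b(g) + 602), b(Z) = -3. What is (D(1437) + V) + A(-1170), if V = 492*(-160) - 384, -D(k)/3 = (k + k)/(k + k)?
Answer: -79107 + √599 ≈ -79083.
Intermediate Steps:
D(k) = -3 (D(k) = -3*(k + k)/(k + k) = -3*2*k/(2*k) = -3*2*k*1/(2*k) = -3*1 = -3)
V = -79104 (V = -78720 - 384 = -79104)
A(g) = √599 (A(g) = √(-3 + 602) = √599)
(D(1437) + V) + A(-1170) = (-3 - 79104) + √599 = -79107 + √599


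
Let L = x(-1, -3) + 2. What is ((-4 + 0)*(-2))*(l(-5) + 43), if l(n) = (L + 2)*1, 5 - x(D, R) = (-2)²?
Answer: 384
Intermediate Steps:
x(D, R) = 1 (x(D, R) = 5 - 1*(-2)² = 5 - 1*4 = 5 - 4 = 1)
L = 3 (L = 1 + 2 = 3)
l(n) = 5 (l(n) = (3 + 2)*1 = 5*1 = 5)
((-4 + 0)*(-2))*(l(-5) + 43) = ((-4 + 0)*(-2))*(5 + 43) = -4*(-2)*48 = 8*48 = 384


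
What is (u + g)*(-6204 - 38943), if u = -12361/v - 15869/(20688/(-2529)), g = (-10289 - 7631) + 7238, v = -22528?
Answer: 3831926724732003/9709568 ≈ 3.9465e+8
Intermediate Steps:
g = -10682 (g = -17920 + 7238 = -10682)
u = 18840941927/9709568 (u = -12361/(-22528) - 15869/(20688/(-2529)) = -12361*(-1/22528) - 15869/(20688*(-1/2529)) = 12361/22528 - 15869/(-6896/843) = 12361/22528 - 15869*(-843/6896) = 12361/22528 + 13377567/6896 = 18840941927/9709568 ≈ 1940.5)
(u + g)*(-6204 - 38943) = (18840941927/9709568 - 10682)*(-6204 - 38943) = -84876663449/9709568*(-45147) = 3831926724732003/9709568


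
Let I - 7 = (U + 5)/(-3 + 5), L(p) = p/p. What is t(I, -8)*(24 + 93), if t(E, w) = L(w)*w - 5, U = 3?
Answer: -1521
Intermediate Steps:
L(p) = 1
I = 11 (I = 7 + (3 + 5)/(-3 + 5) = 7 + 8/2 = 7 + 8*(½) = 7 + 4 = 11)
t(E, w) = -5 + w (t(E, w) = 1*w - 5 = w - 5 = -5 + w)
t(I, -8)*(24 + 93) = (-5 - 8)*(24 + 93) = -13*117 = -1521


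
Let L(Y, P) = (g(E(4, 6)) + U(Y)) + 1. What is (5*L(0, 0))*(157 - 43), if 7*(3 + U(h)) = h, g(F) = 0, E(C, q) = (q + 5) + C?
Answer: -1140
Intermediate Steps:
E(C, q) = 5 + C + q (E(C, q) = (5 + q) + C = 5 + C + q)
U(h) = -3 + h/7
L(Y, P) = -2 + Y/7 (L(Y, P) = (0 + (-3 + Y/7)) + 1 = (-3 + Y/7) + 1 = -2 + Y/7)
(5*L(0, 0))*(157 - 43) = (5*(-2 + (⅐)*0))*(157 - 43) = (5*(-2 + 0))*114 = (5*(-2))*114 = -10*114 = -1140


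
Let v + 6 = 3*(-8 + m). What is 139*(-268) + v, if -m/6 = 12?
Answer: -37498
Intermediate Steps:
m = -72 (m = -6*12 = -72)
v = -246 (v = -6 + 3*(-8 - 72) = -6 + 3*(-80) = -6 - 240 = -246)
139*(-268) + v = 139*(-268) - 246 = -37252 - 246 = -37498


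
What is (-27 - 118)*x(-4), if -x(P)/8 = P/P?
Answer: 1160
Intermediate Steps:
x(P) = -8 (x(P) = -8*P/P = -8*1 = -8)
(-27 - 118)*x(-4) = (-27 - 118)*(-8) = -145*(-8) = 1160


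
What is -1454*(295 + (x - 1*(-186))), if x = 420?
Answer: -1310054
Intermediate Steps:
-1454*(295 + (x - 1*(-186))) = -1454*(295 + (420 - 1*(-186))) = -1454*(295 + (420 + 186)) = -1454*(295 + 606) = -1454*901 = -1310054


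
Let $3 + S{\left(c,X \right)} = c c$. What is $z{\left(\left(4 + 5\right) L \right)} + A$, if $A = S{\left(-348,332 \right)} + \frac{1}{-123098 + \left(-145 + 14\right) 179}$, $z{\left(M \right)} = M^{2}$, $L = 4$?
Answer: $\frac{17936913158}{146547} \approx 1.224 \cdot 10^{5}$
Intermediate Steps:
$S{\left(c,X \right)} = -3 + c^{2}$ ($S{\left(c,X \right)} = -3 + c c = -3 + c^{2}$)
$A = \frac{17746988246}{146547}$ ($A = \left(-3 + \left(-348\right)^{2}\right) + \frac{1}{-123098 + \left(-145 + 14\right) 179} = \left(-3 + 121104\right) + \frac{1}{-123098 - 23449} = 121101 + \frac{1}{-123098 - 23449} = 121101 + \frac{1}{-146547} = 121101 - \frac{1}{146547} = \frac{17746988246}{146547} \approx 1.211 \cdot 10^{5}$)
$z{\left(\left(4 + 5\right) L \right)} + A = \left(\left(4 + 5\right) 4\right)^{2} + \frac{17746988246}{146547} = \left(9 \cdot 4\right)^{2} + \frac{17746988246}{146547} = 36^{2} + \frac{17746988246}{146547} = 1296 + \frac{17746988246}{146547} = \frac{17936913158}{146547}$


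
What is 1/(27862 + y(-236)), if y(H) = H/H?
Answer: 1/27863 ≈ 3.5890e-5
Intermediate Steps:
y(H) = 1
1/(27862 + y(-236)) = 1/(27862 + 1) = 1/27863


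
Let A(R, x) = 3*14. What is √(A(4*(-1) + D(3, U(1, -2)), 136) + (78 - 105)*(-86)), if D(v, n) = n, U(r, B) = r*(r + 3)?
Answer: 2*√591 ≈ 48.621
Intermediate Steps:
U(r, B) = r*(3 + r)
A(R, x) = 42
√(A(4*(-1) + D(3, U(1, -2)), 136) + (78 - 105)*(-86)) = √(42 + (78 - 105)*(-86)) = √(42 - 27*(-86)) = √(42 + 2322) = √2364 = 2*√591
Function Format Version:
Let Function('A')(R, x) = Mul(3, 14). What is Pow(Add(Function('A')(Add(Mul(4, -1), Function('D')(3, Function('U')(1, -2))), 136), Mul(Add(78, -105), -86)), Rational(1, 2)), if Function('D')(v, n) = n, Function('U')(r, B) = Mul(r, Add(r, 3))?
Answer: Mul(2, Pow(591, Rational(1, 2))) ≈ 48.621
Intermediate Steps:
Function('U')(r, B) = Mul(r, Add(3, r))
Function('A')(R, x) = 42
Pow(Add(Function('A')(Add(Mul(4, -1), Function('D')(3, Function('U')(1, -2))), 136), Mul(Add(78, -105), -86)), Rational(1, 2)) = Pow(Add(42, Mul(Add(78, -105), -86)), Rational(1, 2)) = Pow(Add(42, Mul(-27, -86)), Rational(1, 2)) = Pow(Add(42, 2322), Rational(1, 2)) = Pow(2364, Rational(1, 2)) = Mul(2, Pow(591, Rational(1, 2)))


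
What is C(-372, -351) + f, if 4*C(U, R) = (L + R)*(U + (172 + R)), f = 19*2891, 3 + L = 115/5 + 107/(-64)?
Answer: 25793165/256 ≈ 1.0075e+5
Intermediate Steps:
L = 1173/64 (L = -3 + (115/5 + 107/(-64)) = -3 + (115*(1/5) + 107*(-1/64)) = -3 + (23 - 107/64) = -3 + 1365/64 = 1173/64 ≈ 18.328)
f = 54929
C(U, R) = (1173/64 + R)*(172 + R + U)/4 (C(U, R) = ((1173/64 + R)*(U + (172 + R)))/4 = ((1173/64 + R)*(172 + R + U))/4 = (1173/64 + R)*(172 + R + U)/4)
C(-372, -351) + f = (50439/64 + (1/4)*(-351)**2 + (1173/256)*(-372) + (12181/256)*(-351) + (1/4)*(-351)*(-372)) + 54929 = (50439/64 + (1/4)*123201 - 109089/64 - 4275531/256 + 32643) + 54929 = (50439/64 + 123201/4 - 109089/64 - 4275531/256 + 32643) + 54929 = 11731341/256 + 54929 = 25793165/256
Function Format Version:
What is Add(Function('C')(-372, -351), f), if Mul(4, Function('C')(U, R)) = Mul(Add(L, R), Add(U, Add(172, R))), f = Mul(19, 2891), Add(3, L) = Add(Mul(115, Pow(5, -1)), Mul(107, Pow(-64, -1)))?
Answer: Rational(25793165, 256) ≈ 1.0075e+5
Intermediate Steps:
L = Rational(1173, 64) (L = Add(-3, Add(Mul(115, Pow(5, -1)), Mul(107, Pow(-64, -1)))) = Add(-3, Add(Mul(115, Rational(1, 5)), Mul(107, Rational(-1, 64)))) = Add(-3, Add(23, Rational(-107, 64))) = Add(-3, Rational(1365, 64)) = Rational(1173, 64) ≈ 18.328)
f = 54929
Function('C')(U, R) = Mul(Rational(1, 4), Add(Rational(1173, 64), R), Add(172, R, U)) (Function('C')(U, R) = Mul(Rational(1, 4), Mul(Add(Rational(1173, 64), R), Add(U, Add(172, R)))) = Mul(Rational(1, 4), Mul(Add(Rational(1173, 64), R), Add(172, R, U))) = Mul(Rational(1, 4), Add(Rational(1173, 64), R), Add(172, R, U)))
Add(Function('C')(-372, -351), f) = Add(Add(Rational(50439, 64), Mul(Rational(1, 4), Pow(-351, 2)), Mul(Rational(1173, 256), -372), Mul(Rational(12181, 256), -351), Mul(Rational(1, 4), -351, -372)), 54929) = Add(Add(Rational(50439, 64), Mul(Rational(1, 4), 123201), Rational(-109089, 64), Rational(-4275531, 256), 32643), 54929) = Add(Add(Rational(50439, 64), Rational(123201, 4), Rational(-109089, 64), Rational(-4275531, 256), 32643), 54929) = Add(Rational(11731341, 256), 54929) = Rational(25793165, 256)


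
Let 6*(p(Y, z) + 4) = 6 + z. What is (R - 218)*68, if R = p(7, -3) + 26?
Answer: -13294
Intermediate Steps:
p(Y, z) = -3 + z/6 (p(Y, z) = -4 + (6 + z)/6 = -4 + (1 + z/6) = -3 + z/6)
R = 45/2 (R = (-3 + (⅙)*(-3)) + 26 = (-3 - ½) + 26 = -7/2 + 26 = 45/2 ≈ 22.500)
(R - 218)*68 = (45/2 - 218)*68 = -391/2*68 = -13294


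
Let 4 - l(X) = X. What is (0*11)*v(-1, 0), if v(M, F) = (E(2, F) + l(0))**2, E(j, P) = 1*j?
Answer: 0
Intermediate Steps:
E(j, P) = j
l(X) = 4 - X
v(M, F) = 36 (v(M, F) = (2 + (4 - 1*0))**2 = (2 + (4 + 0))**2 = (2 + 4)**2 = 6**2 = 36)
(0*11)*v(-1, 0) = (0*11)*36 = 0*36 = 0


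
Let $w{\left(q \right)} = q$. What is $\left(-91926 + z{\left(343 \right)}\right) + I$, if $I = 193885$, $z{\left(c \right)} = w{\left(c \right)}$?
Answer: $102302$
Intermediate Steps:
$z{\left(c \right)} = c$
$\left(-91926 + z{\left(343 \right)}\right) + I = \left(-91926 + 343\right) + 193885 = -91583 + 193885 = 102302$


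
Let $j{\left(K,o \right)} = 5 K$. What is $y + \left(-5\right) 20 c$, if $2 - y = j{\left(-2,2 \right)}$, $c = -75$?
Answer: $7512$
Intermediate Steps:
$y = 12$ ($y = 2 - 5 \left(-2\right) = 2 - -10 = 2 + 10 = 12$)
$y + \left(-5\right) 20 c = 12 + \left(-5\right) 20 \left(-75\right) = 12 - -7500 = 12 + 7500 = 7512$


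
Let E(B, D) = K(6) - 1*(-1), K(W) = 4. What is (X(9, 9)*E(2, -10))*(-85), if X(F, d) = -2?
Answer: 850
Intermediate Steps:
E(B, D) = 5 (E(B, D) = 4 - 1*(-1) = 4 + 1 = 5)
(X(9, 9)*E(2, -10))*(-85) = -2*5*(-85) = -10*(-85) = 850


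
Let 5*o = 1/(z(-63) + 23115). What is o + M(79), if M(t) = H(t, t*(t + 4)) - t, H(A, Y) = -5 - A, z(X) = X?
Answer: -18787379/115260 ≈ -163.00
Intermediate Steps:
o = 1/115260 (o = 1/(5*(-63 + 23115)) = (1/5)/23052 = (1/5)*(1/23052) = 1/115260 ≈ 8.6760e-6)
M(t) = -5 - 2*t (M(t) = (-5 - t) - t = -5 - 2*t)
o + M(79) = 1/115260 + (-5 - 2*79) = 1/115260 + (-5 - 158) = 1/115260 - 163 = -18787379/115260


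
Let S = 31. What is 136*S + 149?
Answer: 4365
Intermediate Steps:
136*S + 149 = 136*31 + 149 = 4216 + 149 = 4365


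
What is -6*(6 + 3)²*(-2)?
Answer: 972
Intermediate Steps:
-6*(6 + 3)²*(-2) = -6*9²*(-2) = -6*81*(-2) = -486*(-2) = 972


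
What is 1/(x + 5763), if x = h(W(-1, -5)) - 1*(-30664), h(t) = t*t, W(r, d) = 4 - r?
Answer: 1/36452 ≈ 2.7433e-5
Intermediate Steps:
h(t) = t²
x = 30689 (x = (4 - 1*(-1))² - 1*(-30664) = (4 + 1)² + 30664 = 5² + 30664 = 25 + 30664 = 30689)
1/(x + 5763) = 1/(30689 + 5763) = 1/36452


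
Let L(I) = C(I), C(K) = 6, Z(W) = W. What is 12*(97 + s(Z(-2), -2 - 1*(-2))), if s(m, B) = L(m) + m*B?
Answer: 1236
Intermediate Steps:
L(I) = 6
s(m, B) = 6 + B*m (s(m, B) = 6 + m*B = 6 + B*m)
12*(97 + s(Z(-2), -2 - 1*(-2))) = 12*(97 + (6 + (-2 - 1*(-2))*(-2))) = 12*(97 + (6 + (-2 + 2)*(-2))) = 12*(97 + (6 + 0*(-2))) = 12*(97 + (6 + 0)) = 12*(97 + 6) = 12*103 = 1236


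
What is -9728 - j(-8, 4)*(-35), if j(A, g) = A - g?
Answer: -10148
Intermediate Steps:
-9728 - j(-8, 4)*(-35) = -9728 - (-8 - 1*4)*(-35) = -9728 - (-8 - 4)*(-35) = -9728 - (-12)*(-35) = -9728 - 1*420 = -9728 - 420 = -10148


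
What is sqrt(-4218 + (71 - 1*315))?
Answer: I*sqrt(4462) ≈ 66.798*I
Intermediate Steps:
sqrt(-4218 + (71 - 1*315)) = sqrt(-4218 + (71 - 315)) = sqrt(-4218 - 244) = sqrt(-4462) = I*sqrt(4462)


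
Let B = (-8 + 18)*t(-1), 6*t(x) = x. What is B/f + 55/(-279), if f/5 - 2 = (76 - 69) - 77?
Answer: -3647/18972 ≈ -0.19223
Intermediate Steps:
t(x) = x/6
f = -340 (f = 10 + 5*((76 - 69) - 77) = 10 + 5*(7 - 77) = 10 + 5*(-70) = 10 - 350 = -340)
B = -5/3 (B = (-8 + 18)*((1/6)*(-1)) = 10*(-1/6) = -5/3 ≈ -1.6667)
B/f + 55/(-279) = -5/3/(-340) + 55/(-279) = -5/3*(-1/340) + 55*(-1/279) = 1/204 - 55/279 = -3647/18972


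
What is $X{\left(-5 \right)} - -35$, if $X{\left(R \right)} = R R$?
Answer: $60$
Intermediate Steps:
$X{\left(R \right)} = R^{2}$
$X{\left(-5 \right)} - -35 = \left(-5\right)^{2} - -35 = 25 + 35 = 60$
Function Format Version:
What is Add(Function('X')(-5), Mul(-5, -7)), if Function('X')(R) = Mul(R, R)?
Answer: 60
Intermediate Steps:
Function('X')(R) = Pow(R, 2)
Add(Function('X')(-5), Mul(-5, -7)) = Add(Pow(-5, 2), Mul(-5, -7)) = Add(25, 35) = 60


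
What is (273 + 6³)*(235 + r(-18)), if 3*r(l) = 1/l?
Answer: 2068307/18 ≈ 1.1491e+5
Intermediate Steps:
r(l) = 1/(3*l)
(273 + 6³)*(235 + r(-18)) = (273 + 6³)*(235 + (⅓)/(-18)) = (273 + 216)*(235 + (⅓)*(-1/18)) = 489*(235 - 1/54) = 489*(12689/54) = 2068307/18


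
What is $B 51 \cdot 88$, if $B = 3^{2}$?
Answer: $40392$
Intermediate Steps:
$B = 9$
$B 51 \cdot 88 = 9 \cdot 51 \cdot 88 = 459 \cdot 88 = 40392$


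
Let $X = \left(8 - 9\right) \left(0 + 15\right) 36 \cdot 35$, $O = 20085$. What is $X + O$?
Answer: $1185$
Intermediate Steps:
$X = -18900$ ($X = \left(-1\right) 15 \cdot 36 \cdot 35 = \left(-15\right) 36 \cdot 35 = \left(-540\right) 35 = -18900$)
$X + O = -18900 + 20085 = 1185$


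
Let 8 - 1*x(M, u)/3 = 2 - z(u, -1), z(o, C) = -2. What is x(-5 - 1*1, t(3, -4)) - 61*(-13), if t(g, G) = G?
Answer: 805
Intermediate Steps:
x(M, u) = 12 (x(M, u) = 24 - 3*(2 - 1*(-2)) = 24 - 3*(2 + 2) = 24 - 3*4 = 24 - 12 = 12)
x(-5 - 1*1, t(3, -4)) - 61*(-13) = 12 - 61*(-13) = 12 + 793 = 805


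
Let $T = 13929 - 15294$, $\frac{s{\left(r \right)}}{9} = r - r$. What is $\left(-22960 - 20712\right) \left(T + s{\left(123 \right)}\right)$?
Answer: $59612280$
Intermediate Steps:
$s{\left(r \right)} = 0$ ($s{\left(r \right)} = 9 \left(r - r\right) = 9 \cdot 0 = 0$)
$T = -1365$ ($T = 13929 - 15294 = -1365$)
$\left(-22960 - 20712\right) \left(T + s{\left(123 \right)}\right) = \left(-22960 - 20712\right) \left(-1365 + 0\right) = \left(-43672\right) \left(-1365\right) = 59612280$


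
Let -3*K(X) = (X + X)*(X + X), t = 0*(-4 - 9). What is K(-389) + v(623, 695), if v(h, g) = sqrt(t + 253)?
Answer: -605284/3 + sqrt(253) ≈ -2.0175e+5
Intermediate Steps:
t = 0 (t = 0*(-13) = 0)
v(h, g) = sqrt(253) (v(h, g) = sqrt(0 + 253) = sqrt(253))
K(X) = -4*X**2/3 (K(X) = -(X + X)*(X + X)/3 = -2*X*2*X/3 = -4*X**2/3)
K(-389) + v(623, 695) = -4/3*(-389)**2 + sqrt(253) = -4/3*151321 + sqrt(253) = -605284/3 + sqrt(253)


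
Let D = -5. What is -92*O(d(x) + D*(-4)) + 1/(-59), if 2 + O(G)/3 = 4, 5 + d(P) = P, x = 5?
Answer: -32569/59 ≈ -552.02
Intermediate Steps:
d(P) = -5 + P
O(G) = 6 (O(G) = -6 + 3*4 = -6 + 12 = 6)
-92*O(d(x) + D*(-4)) + 1/(-59) = -92*6 + 1/(-59) = -552 - 1/59 = -32569/59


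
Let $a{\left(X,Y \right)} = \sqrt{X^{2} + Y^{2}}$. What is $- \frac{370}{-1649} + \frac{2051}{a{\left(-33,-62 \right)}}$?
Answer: $\frac{370}{1649} + \frac{2051 \sqrt{4933}}{4933} \approx 29.426$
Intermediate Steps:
$- \frac{370}{-1649} + \frac{2051}{a{\left(-33,-62 \right)}} = - \frac{370}{-1649} + \frac{2051}{\sqrt{\left(-33\right)^{2} + \left(-62\right)^{2}}} = \left(-370\right) \left(- \frac{1}{1649}\right) + \frac{2051}{\sqrt{1089 + 3844}} = \frac{370}{1649} + \frac{2051}{\sqrt{4933}} = \frac{370}{1649} + 2051 \frac{\sqrt{4933}}{4933} = \frac{370}{1649} + \frac{2051 \sqrt{4933}}{4933}$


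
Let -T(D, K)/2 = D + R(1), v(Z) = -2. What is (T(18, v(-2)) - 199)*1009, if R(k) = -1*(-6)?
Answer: -249223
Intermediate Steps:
R(k) = 6
T(D, K) = -12 - 2*D (T(D, K) = -2*(D + 6) = -2*(6 + D) = -12 - 2*D)
(T(18, v(-2)) - 199)*1009 = ((-12 - 2*18) - 199)*1009 = ((-12 - 36) - 199)*1009 = (-48 - 199)*1009 = -247*1009 = -249223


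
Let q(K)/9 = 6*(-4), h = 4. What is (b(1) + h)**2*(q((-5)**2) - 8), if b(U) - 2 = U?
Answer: -10976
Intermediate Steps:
b(U) = 2 + U
q(K) = -216 (q(K) = 9*(6*(-4)) = 9*(-24) = -216)
(b(1) + h)**2*(q((-5)**2) - 8) = ((2 + 1) + 4)**2*(-216 - 8) = (3 + 4)**2*(-224) = 7**2*(-224) = 49*(-224) = -10976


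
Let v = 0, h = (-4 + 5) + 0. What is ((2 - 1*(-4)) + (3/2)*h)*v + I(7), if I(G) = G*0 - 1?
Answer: -1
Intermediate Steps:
h = 1 (h = 1 + 0 = 1)
I(G) = -1 (I(G) = 0 - 1 = -1)
((2 - 1*(-4)) + (3/2)*h)*v + I(7) = ((2 - 1*(-4)) + (3/2)*1)*0 - 1 = ((2 + 4) + (3*(½))*1)*0 - 1 = (6 + (3/2)*1)*0 - 1 = (6 + 3/2)*0 - 1 = (15/2)*0 - 1 = 0 - 1 = -1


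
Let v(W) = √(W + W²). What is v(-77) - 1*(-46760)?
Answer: 46760 + 2*√1463 ≈ 46837.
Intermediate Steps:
v(-77) - 1*(-46760) = √(-77*(1 - 77)) - 1*(-46760) = √(-77*(-76)) + 46760 = √5852 + 46760 = 2*√1463 + 46760 = 46760 + 2*√1463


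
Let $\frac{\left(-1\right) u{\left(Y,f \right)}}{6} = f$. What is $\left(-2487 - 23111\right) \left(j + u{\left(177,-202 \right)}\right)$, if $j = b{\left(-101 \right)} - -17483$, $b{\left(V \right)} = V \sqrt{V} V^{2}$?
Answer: $-478554610 + 26373644998 i \sqrt{101} \approx -4.7855 \cdot 10^{8} + 2.6505 \cdot 10^{11} i$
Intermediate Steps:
$u{\left(Y,f \right)} = - 6 f$
$b{\left(V \right)} = V^{\frac{7}{2}}$ ($b{\left(V \right)} = V^{\frac{3}{2}} V^{2} = V^{\frac{7}{2}}$)
$j = 17483 - 1030301 i \sqrt{101}$ ($j = \left(-101\right)^{\frac{7}{2}} - -17483 = - 1030301 i \sqrt{101} + 17483 = 17483 - 1030301 i \sqrt{101} \approx 17483.0 - 1.0354 \cdot 10^{7} i$)
$\left(-2487 - 23111\right) \left(j + u{\left(177,-202 \right)}\right) = \left(-2487 - 23111\right) \left(\left(17483 - 1030301 i \sqrt{101}\right) - -1212\right) = - 25598 \left(\left(17483 - 1030301 i \sqrt{101}\right) + 1212\right) = - 25598 \left(18695 - 1030301 i \sqrt{101}\right) = -478554610 + 26373644998 i \sqrt{101}$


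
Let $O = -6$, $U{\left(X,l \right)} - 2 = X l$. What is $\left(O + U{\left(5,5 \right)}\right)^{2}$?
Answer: $441$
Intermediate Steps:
$U{\left(X,l \right)} = 2 + X l$
$\left(O + U{\left(5,5 \right)}\right)^{2} = \left(-6 + \left(2 + 5 \cdot 5\right)\right)^{2} = \left(-6 + \left(2 + 25\right)\right)^{2} = \left(-6 + 27\right)^{2} = 21^{2} = 441$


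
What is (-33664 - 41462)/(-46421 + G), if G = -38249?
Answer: 37563/42335 ≈ 0.88728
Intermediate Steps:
(-33664 - 41462)/(-46421 + G) = (-33664 - 41462)/(-46421 - 38249) = -75126/(-84670) = -75126*(-1/84670) = 37563/42335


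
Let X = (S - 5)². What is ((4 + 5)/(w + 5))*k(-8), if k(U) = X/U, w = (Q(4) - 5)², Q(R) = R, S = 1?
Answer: -3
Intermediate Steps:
X = 16 (X = (1 - 5)² = (-4)² = 16)
w = 1 (w = (4 - 5)² = (-1)² = 1)
k(U) = 16/U
((4 + 5)/(w + 5))*k(-8) = ((4 + 5)/(1 + 5))*(16/(-8)) = (9/6)*(16*(-⅛)) = (9*(⅙))*(-2) = (3/2)*(-2) = -3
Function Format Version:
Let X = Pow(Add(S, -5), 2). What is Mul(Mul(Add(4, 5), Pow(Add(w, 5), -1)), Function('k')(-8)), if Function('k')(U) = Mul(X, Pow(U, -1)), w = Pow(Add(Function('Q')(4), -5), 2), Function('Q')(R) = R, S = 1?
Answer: -3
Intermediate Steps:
X = 16 (X = Pow(Add(1, -5), 2) = Pow(-4, 2) = 16)
w = 1 (w = Pow(Add(4, -5), 2) = Pow(-1, 2) = 1)
Function('k')(U) = Mul(16, Pow(U, -1))
Mul(Mul(Add(4, 5), Pow(Add(w, 5), -1)), Function('k')(-8)) = Mul(Mul(Add(4, 5), Pow(Add(1, 5), -1)), Mul(16, Pow(-8, -1))) = Mul(Mul(9, Pow(6, -1)), Mul(16, Rational(-1, 8))) = Mul(Mul(9, Rational(1, 6)), -2) = Mul(Rational(3, 2), -2) = -3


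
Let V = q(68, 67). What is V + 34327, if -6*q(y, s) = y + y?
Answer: 102913/3 ≈ 34304.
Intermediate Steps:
q(y, s) = -y/3 (q(y, s) = -(y + y)/6 = -y/3)
V = -68/3 (V = -1/3*68 = -68/3 ≈ -22.667)
V + 34327 = -68/3 + 34327 = 102913/3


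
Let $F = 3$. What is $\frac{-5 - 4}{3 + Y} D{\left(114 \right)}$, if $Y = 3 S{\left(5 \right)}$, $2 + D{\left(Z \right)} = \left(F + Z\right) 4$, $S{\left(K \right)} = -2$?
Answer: $1398$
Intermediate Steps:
$D{\left(Z \right)} = 10 + 4 Z$ ($D{\left(Z \right)} = -2 + \left(3 + Z\right) 4 = -2 + \left(12 + 4 Z\right) = 10 + 4 Z$)
$Y = -6$ ($Y = 3 \left(-2\right) = -6$)
$\frac{-5 - 4}{3 + Y} D{\left(114 \right)} = \frac{-5 - 4}{3 - 6} \left(10 + 4 \cdot 114\right) = - \frac{9}{-3} \left(10 + 456\right) = \left(-9\right) \left(- \frac{1}{3}\right) 466 = 3 \cdot 466 = 1398$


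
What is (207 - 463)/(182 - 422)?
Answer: 16/15 ≈ 1.0667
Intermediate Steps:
(207 - 463)/(182 - 422) = -256/(-240) = -256*(-1/240) = 16/15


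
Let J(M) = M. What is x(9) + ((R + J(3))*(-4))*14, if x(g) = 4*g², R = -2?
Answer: 268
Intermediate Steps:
x(9) + ((R + J(3))*(-4))*14 = 4*9² + ((-2 + 3)*(-4))*14 = 4*81 + (1*(-4))*14 = 324 - 4*14 = 324 - 56 = 268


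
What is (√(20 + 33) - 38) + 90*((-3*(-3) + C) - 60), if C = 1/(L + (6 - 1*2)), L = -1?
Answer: -4598 + √53 ≈ -4590.7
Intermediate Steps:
C = ⅓ (C = 1/(-1 + (6 - 1*2)) = 1/(-1 + (6 - 2)) = 1/(-1 + 4) = 1/3 = ⅓ ≈ 0.33333)
(√(20 + 33) - 38) + 90*((-3*(-3) + C) - 60) = (√(20 + 33) - 38) + 90*((-3*(-3) + ⅓) - 60) = (√53 - 38) + 90*((9 + ⅓) - 60) = (-38 + √53) + 90*(28/3 - 60) = (-38 + √53) + 90*(-152/3) = (-38 + √53) - 4560 = -4598 + √53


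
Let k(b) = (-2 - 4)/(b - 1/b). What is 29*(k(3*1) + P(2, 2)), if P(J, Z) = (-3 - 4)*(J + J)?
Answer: -3509/4 ≈ -877.25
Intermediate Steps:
P(J, Z) = -14*J
k(b) = -6/(b - 1/b)
29*(k(3*1) + P(2, 2)) = 29*(-6*3*1/(-1 + (3*1)²) - 14*2) = 29*(-6*3/(-1 + 3²) - 28) = 29*(-6*3/(-1 + 9) - 28) = 29*(-6*3/8 - 28) = 29*(-6*3*⅛ - 28) = 29*(-9/4 - 28) = 29*(-121/4) = -3509/4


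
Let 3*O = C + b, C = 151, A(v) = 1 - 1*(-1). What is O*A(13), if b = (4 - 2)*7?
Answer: 110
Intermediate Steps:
A(v) = 2 (A(v) = 1 + 1 = 2)
b = 14 (b = 2*7 = 14)
O = 55 (O = (151 + 14)/3 = (1/3)*165 = 55)
O*A(13) = 55*2 = 110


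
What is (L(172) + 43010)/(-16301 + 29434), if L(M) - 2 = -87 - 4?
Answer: 42921/13133 ≈ 3.2682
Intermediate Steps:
L(M) = -89 (L(M) = 2 + (-87 - 4) = 2 - 91 = -89)
(L(172) + 43010)/(-16301 + 29434) = (-89 + 43010)/(-16301 + 29434) = 42921/13133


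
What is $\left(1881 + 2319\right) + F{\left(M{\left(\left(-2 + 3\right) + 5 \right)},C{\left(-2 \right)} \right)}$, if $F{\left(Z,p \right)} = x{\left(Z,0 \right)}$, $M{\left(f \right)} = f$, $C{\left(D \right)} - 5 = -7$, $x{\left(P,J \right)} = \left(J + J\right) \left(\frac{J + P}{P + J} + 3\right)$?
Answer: $4200$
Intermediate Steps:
$x{\left(P,J \right)} = 8 J$ ($x{\left(P,J \right)} = 2 J \left(\frac{J + P}{J + P} + 3\right) = 2 J \left(1 + 3\right) = 2 J 4 = 8 J$)
$C{\left(D \right)} = -2$ ($C{\left(D \right)} = 5 - 7 = -2$)
$F{\left(Z,p \right)} = 0$ ($F{\left(Z,p \right)} = 8 \cdot 0 = 0$)
$\left(1881 + 2319\right) + F{\left(M{\left(\left(-2 + 3\right) + 5 \right)},C{\left(-2 \right)} \right)} = \left(1881 + 2319\right) + 0 = 4200 + 0 = 4200$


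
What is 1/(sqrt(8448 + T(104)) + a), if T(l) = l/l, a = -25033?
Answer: -25033/626642640 - sqrt(8449)/626642640 ≈ -4.0094e-5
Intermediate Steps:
T(l) = 1
1/(sqrt(8448 + T(104)) + a) = 1/(sqrt(8448 + 1) - 25033) = 1/(sqrt(8449) - 25033) = 1/(-25033 + sqrt(8449))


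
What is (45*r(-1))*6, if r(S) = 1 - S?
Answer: 540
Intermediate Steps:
(45*r(-1))*6 = (45*(1 - 1*(-1)))*6 = (45*(1 + 1))*6 = (45*2)*6 = 90*6 = 540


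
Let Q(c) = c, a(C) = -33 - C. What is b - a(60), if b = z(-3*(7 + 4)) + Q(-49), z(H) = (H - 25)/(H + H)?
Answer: 1481/33 ≈ 44.879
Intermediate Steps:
z(H) = (-25 + H)/(2*H) (z(H) = (-25 + H)/((2*H)) = (-25 + H)*(1/(2*H)) = (-25 + H)/(2*H))
b = -1588/33 (b = (-25 - 3*(7 + 4))/(2*((-3*(7 + 4)))) - 49 = (-25 - 3*11)/(2*((-3*11))) - 49 = (1/2)*(-25 - 33)/(-33) - 49 = (1/2)*(-1/33)*(-58) - 49 = 29/33 - 49 = -1588/33 ≈ -48.121)
b - a(60) = -1588/33 - (-33 - 1*60) = -1588/33 - (-33 - 60) = -1588/33 - 1*(-93) = -1588/33 + 93 = 1481/33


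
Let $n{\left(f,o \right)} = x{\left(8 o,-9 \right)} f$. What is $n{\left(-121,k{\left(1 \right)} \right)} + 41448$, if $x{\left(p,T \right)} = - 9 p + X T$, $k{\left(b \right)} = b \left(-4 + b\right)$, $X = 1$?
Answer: $16401$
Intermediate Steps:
$x{\left(p,T \right)} = T - 9 p$ ($x{\left(p,T \right)} = - 9 p + 1 T = - 9 p + T = T - 9 p$)
$n{\left(f,o \right)} = f \left(-9 - 72 o\right)$ ($n{\left(f,o \right)} = \left(-9 - 9 \cdot 8 o\right) f = \left(-9 - 72 o\right) f = f \left(-9 - 72 o\right)$)
$n{\left(-121,k{\left(1 \right)} \right)} + 41448 = \left(-9\right) \left(-121\right) \left(1 + 8 \cdot 1 \left(-4 + 1\right)\right) + 41448 = \left(-9\right) \left(-121\right) \left(1 + 8 \cdot 1 \left(-3\right)\right) + 41448 = \left(-9\right) \left(-121\right) \left(1 + 8 \left(-3\right)\right) + 41448 = \left(-9\right) \left(-121\right) \left(1 - 24\right) + 41448 = \left(-9\right) \left(-121\right) \left(-23\right) + 41448 = -25047 + 41448 = 16401$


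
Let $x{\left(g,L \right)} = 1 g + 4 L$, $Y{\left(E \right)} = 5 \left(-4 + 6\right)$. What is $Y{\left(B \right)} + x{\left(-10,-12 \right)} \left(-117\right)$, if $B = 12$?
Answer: $6796$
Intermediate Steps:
$Y{\left(E \right)} = 10$ ($Y{\left(E \right)} = 5 \cdot 2 = 10$)
$x{\left(g,L \right)} = g + 4 L$
$Y{\left(B \right)} + x{\left(-10,-12 \right)} \left(-117\right) = 10 + \left(-10 + 4 \left(-12\right)\right) \left(-117\right) = 10 + \left(-10 - 48\right) \left(-117\right) = 10 - -6786 = 10 + 6786 = 6796$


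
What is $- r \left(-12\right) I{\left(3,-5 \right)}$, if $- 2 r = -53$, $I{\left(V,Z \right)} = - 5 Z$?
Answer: $7950$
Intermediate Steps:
$r = \frac{53}{2}$ ($r = \left(- \frac{1}{2}\right) \left(-53\right) = \frac{53}{2} \approx 26.5$)
$- r \left(-12\right) I{\left(3,-5 \right)} = - \frac{53}{2} \left(-12\right) \left(\left(-5\right) \left(-5\right)\right) = - \left(-318\right) 25 = \left(-1\right) \left(-7950\right) = 7950$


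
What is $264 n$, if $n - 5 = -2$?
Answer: $792$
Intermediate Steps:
$n = 3$ ($n = 5 - 2 = 3$)
$264 n = 264 \cdot 3 = 792$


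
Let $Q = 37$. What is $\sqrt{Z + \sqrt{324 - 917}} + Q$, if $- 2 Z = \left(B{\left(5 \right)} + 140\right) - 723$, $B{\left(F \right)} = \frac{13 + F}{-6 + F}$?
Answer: $37 + \frac{\sqrt{1202 + 4 i \sqrt{593}}}{2} \approx 54.349 + 0.70181 i$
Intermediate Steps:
$B{\left(F \right)} = \frac{13 + F}{-6 + F}$
$Z = \frac{601}{2}$ ($Z = - \frac{\left(\frac{13 + 5}{-6 + 5} + 140\right) - 723}{2} = - \frac{\left(\frac{1}{-1} \cdot 18 + 140\right) - 723}{2} = - \frac{\left(\left(-1\right) 18 + 140\right) - 723}{2} = - \frac{\left(-18 + 140\right) - 723}{2} = - \frac{122 - 723}{2} = \left(- \frac{1}{2}\right) \left(-601\right) = \frac{601}{2} \approx 300.5$)
$\sqrt{Z + \sqrt{324 - 917}} + Q = \sqrt{\frac{601}{2} + \sqrt{324 - 917}} + 37 = \sqrt{\frac{601}{2} + \sqrt{-593}} + 37 = \sqrt{\frac{601}{2} + i \sqrt{593}} + 37 = 37 + \sqrt{\frac{601}{2} + i \sqrt{593}}$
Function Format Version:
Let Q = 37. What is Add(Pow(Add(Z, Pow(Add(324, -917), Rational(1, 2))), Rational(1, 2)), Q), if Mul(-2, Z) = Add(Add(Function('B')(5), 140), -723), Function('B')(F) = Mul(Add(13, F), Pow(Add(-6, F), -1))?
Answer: Add(37, Mul(Rational(1, 2), Pow(Add(1202, Mul(4, I, Pow(593, Rational(1, 2)))), Rational(1, 2)))) ≈ Add(54.349, Mul(0.70181, I))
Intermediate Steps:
Function('B')(F) = Mul(Pow(Add(-6, F), -1), Add(13, F))
Z = Rational(601, 2) (Z = Mul(Rational(-1, 2), Add(Add(Mul(Pow(Add(-6, 5), -1), Add(13, 5)), 140), -723)) = Mul(Rational(-1, 2), Add(Add(Mul(Pow(-1, -1), 18), 140), -723)) = Mul(Rational(-1, 2), Add(Add(Mul(-1, 18), 140), -723)) = Mul(Rational(-1, 2), Add(Add(-18, 140), -723)) = Mul(Rational(-1, 2), Add(122, -723)) = Mul(Rational(-1, 2), -601) = Rational(601, 2) ≈ 300.50)
Add(Pow(Add(Z, Pow(Add(324, -917), Rational(1, 2))), Rational(1, 2)), Q) = Add(Pow(Add(Rational(601, 2), Pow(Add(324, -917), Rational(1, 2))), Rational(1, 2)), 37) = Add(Pow(Add(Rational(601, 2), Pow(-593, Rational(1, 2))), Rational(1, 2)), 37) = Add(Pow(Add(Rational(601, 2), Mul(I, Pow(593, Rational(1, 2)))), Rational(1, 2)), 37) = Add(37, Pow(Add(Rational(601, 2), Mul(I, Pow(593, Rational(1, 2)))), Rational(1, 2)))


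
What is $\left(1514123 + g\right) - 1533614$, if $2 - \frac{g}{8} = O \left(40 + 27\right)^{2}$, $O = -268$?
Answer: $9604941$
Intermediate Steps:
$g = 9624432$ ($g = 16 - 8 \left(- 268 \left(40 + 27\right)^{2}\right) = 16 - 8 \left(- 268 \cdot 67^{2}\right) = 16 - 8 \left(\left(-268\right) 4489\right) = 16 - -9624416 = 16 + 9624416 = 9624432$)
$\left(1514123 + g\right) - 1533614 = \left(1514123 + 9624432\right) - 1533614 = 11138555 - 1533614 = 9604941$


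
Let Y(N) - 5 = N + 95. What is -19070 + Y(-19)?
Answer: -18989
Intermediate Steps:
Y(N) = 100 + N (Y(N) = 5 + (N + 95) = 5 + (95 + N) = 100 + N)
-19070 + Y(-19) = -19070 + (100 - 19) = -19070 + 81 = -18989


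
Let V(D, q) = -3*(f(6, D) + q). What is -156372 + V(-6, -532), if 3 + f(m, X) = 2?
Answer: -154773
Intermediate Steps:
f(m, X) = -1 (f(m, X) = -3 + 2 = -1)
V(D, q) = 3 - 3*q (V(D, q) = -3*(-1 + q) = 3 - 3*q)
-156372 + V(-6, -532) = -156372 + (3 - 3*(-532)) = -156372 + (3 + 1596) = -156372 + 1599 = -154773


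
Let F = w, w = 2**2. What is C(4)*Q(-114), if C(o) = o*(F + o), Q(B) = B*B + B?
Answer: 412224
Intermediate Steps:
w = 4
Q(B) = B + B**2 (Q(B) = B**2 + B = B + B**2)
F = 4
C(o) = o*(4 + o)
C(4)*Q(-114) = (4*(4 + 4))*(-114*(1 - 114)) = (4*8)*(-114*(-113)) = 32*12882 = 412224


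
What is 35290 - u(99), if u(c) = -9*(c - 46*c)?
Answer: -4805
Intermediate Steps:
u(c) = 405*c (u(c) = -(-405)*c = 405*c)
35290 - u(99) = 35290 - 405*99 = 35290 - 1*40095 = 35290 - 40095 = -4805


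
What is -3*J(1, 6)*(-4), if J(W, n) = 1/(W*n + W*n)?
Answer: 1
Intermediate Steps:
J(W, n) = 1/(2*W*n)
-3*J(1, 6)*(-4) = -3/(2*1*6)*(-4) = -3/(2*6)*(-4) = -3*1/12*(-4) = -1/4*(-4) = 1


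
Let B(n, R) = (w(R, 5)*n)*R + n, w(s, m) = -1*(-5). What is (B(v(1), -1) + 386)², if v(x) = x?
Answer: 145924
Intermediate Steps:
w(s, m) = 5
B(n, R) = n + 5*R*n (B(n, R) = (5*n)*R + n = 5*R*n + n = n + 5*R*n)
(B(v(1), -1) + 386)² = (1*(1 + 5*(-1)) + 386)² = (1*(1 - 5) + 386)² = (1*(-4) + 386)² = (-4 + 386)² = 382² = 145924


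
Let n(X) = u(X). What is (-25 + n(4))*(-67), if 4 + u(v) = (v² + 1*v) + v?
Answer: 335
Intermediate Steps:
u(v) = -4 + v² + 2*v (u(v) = -4 + ((v² + 1*v) + v) = -4 + ((v² + v) + v) = -4 + ((v + v²) + v) = -4 + (v² + 2*v) = -4 + v² + 2*v)
n(X) = -4 + X² + 2*X
(-25 + n(4))*(-67) = (-25 + (-4 + 4² + 2*4))*(-67) = (-25 + (-4 + 16 + 8))*(-67) = (-25 + 20)*(-67) = -5*(-67) = 335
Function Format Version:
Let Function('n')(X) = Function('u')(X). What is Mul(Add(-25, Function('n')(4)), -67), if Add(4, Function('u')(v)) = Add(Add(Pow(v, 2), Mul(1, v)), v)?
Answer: 335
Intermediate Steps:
Function('u')(v) = Add(-4, Pow(v, 2), Mul(2, v)) (Function('u')(v) = Add(-4, Add(Add(Pow(v, 2), Mul(1, v)), v)) = Add(-4, Add(Add(Pow(v, 2), v), v)) = Add(-4, Add(Add(v, Pow(v, 2)), v)) = Add(-4, Add(Pow(v, 2), Mul(2, v))) = Add(-4, Pow(v, 2), Mul(2, v)))
Function('n')(X) = Add(-4, Pow(X, 2), Mul(2, X))
Mul(Add(-25, Function('n')(4)), -67) = Mul(Add(-25, Add(-4, Pow(4, 2), Mul(2, 4))), -67) = Mul(Add(-25, Add(-4, 16, 8)), -67) = Mul(Add(-25, 20), -67) = Mul(-5, -67) = 335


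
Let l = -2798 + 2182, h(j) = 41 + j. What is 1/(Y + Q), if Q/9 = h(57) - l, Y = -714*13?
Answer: -1/2856 ≈ -0.00035014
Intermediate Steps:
l = -616
Y = -9282 (Y = -42*221 = -9282)
Q = 6426 (Q = 9*((41 + 57) - 1*(-616)) = 9*(98 + 616) = 9*714 = 6426)
1/(Y + Q) = 1/(-9282 + 6426) = 1/(-2856) = -1/2856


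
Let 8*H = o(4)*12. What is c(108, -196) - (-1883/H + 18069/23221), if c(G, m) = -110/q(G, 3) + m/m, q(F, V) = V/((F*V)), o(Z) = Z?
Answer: -1611436825/139326 ≈ -11566.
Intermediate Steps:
q(F, V) = 1/F (q(F, V) = V*(1/(F*V)) = 1/F)
H = 6 (H = (4*12)/8 = (1/8)*48 = 6)
c(G, m) = 1 - 110*G (c(G, m) = -110*G + m/m = -110*G + 1 = 1 - 110*G)
c(108, -196) - (-1883/H + 18069/23221) = (1 - 110*108) - (-1883/6 + 18069/23221) = (1 - 11880) - (-1883*1/6 + 18069*(1/23221)) = -11879 - (-1883/6 + 18069/23221) = -11879 - 1*(-43616729/139326) = -11879 + 43616729/139326 = -1611436825/139326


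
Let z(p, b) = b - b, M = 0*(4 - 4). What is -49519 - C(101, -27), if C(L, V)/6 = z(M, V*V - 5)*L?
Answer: -49519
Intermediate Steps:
M = 0 (M = 0*0 = 0)
z(p, b) = 0
C(L, V) = 0 (C(L, V) = 6*(0*L) = 6*0 = 0)
-49519 - C(101, -27) = -49519 - 1*0 = -49519 + 0 = -49519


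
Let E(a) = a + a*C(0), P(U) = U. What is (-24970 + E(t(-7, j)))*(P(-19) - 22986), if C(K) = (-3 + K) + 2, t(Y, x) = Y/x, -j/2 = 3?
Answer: 574434850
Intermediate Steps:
j = -6 (j = -2*3 = -6)
C(K) = -1 + K
E(a) = 0 (E(a) = a + a*(-1 + 0) = a + a*(-1) = a - a = 0)
(-24970 + E(t(-7, j)))*(P(-19) - 22986) = (-24970 + 0)*(-19 - 22986) = -24970*(-23005) = 574434850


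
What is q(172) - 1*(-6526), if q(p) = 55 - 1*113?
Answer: 6468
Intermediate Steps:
q(p) = -58 (q(p) = 55 - 113 = -58)
q(172) - 1*(-6526) = -58 - 1*(-6526) = -58 + 6526 = 6468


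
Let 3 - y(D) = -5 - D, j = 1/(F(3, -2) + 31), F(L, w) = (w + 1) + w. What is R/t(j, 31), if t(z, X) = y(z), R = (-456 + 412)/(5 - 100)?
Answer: 1232/21375 ≈ 0.057637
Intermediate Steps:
F(L, w) = 1 + 2*w (F(L, w) = (1 + w) + w = 1 + 2*w)
R = 44/95 (R = -44/(-95) = -44*(-1/95) = 44/95 ≈ 0.46316)
j = 1/28 (j = 1/((1 + 2*(-2)) + 31) = 1/((1 - 4) + 31) = 1/(-3 + 31) = 1/28 ≈ 0.035714)
y(D) = 8 + D (y(D) = 3 - (-5 - D) = 3 + (5 + D) = 8 + D)
t(z, X) = 8 + z
R/t(j, 31) = 44/(95*(8 + 1/28)) = 44/(95*(225/28)) = (44/95)*(28/225) = 1232/21375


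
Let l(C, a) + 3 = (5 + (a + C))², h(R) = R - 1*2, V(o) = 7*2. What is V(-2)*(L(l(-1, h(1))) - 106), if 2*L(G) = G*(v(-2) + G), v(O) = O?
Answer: -1316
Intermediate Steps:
V(o) = 14
h(R) = -2 + R (h(R) = R - 2 = -2 + R)
l(C, a) = -3 + (5 + C + a)² (l(C, a) = -3 + (5 + (a + C))² = -3 + (5 + (C + a))² = -3 + (5 + C + a)²)
L(G) = G*(-2 + G)/2 (L(G) = (G*(-2 + G))/2 = G*(-2 + G)/2)
V(-2)*(L(l(-1, h(1))) - 106) = 14*((-3 + (5 - 1 + (-2 + 1))²)*(-2 + (-3 + (5 - 1 + (-2 + 1))²))/2 - 106) = 14*((-3 + (5 - 1 - 1)²)*(-2 + (-3 + (5 - 1 - 1)²))/2 - 106) = 14*((-3 + 3²)*(-2 + (-3 + 3²))/2 - 106) = 14*((-3 + 9)*(-2 + (-3 + 9))/2 - 106) = 14*((½)*6*(-2 + 6) - 106) = 14*((½)*6*4 - 106) = 14*(12 - 106) = 14*(-94) = -1316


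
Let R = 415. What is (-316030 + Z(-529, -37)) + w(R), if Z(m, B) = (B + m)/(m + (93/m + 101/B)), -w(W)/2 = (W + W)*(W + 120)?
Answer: -12536170697992/10410987 ≈ -1.2041e+6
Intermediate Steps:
w(W) = -4*W*(120 + W) (w(W) = -2*(W + W)*(W + 120) = -2*2*W*(120 + W) = -4*W*(120 + W))
Z(m, B) = (B + m)/(m + 93/m + 101/B)
(-316030 + Z(-529, -37)) + w(R) = (-316030 - 37*(-529)*(-37 - 529)/(93*(-37) + 101*(-529) - 37*(-529)²)) - 4*415*(120 + 415) = (-316030 - 37*(-529)*(-566)/(-3441 - 53429 - 37*279841)) - 4*415*535 = (-316030 - 37*(-529)*(-566)/(-3441 - 53429 - 10354117)) - 888100 = (-316030 - 37*(-529)*(-566)/(-10410987)) - 888100 = (-316030 - 37*(-529)*(-1/10410987)*(-566)) - 888100 = (-316030 + 11078318/10410987) - 888100 = -3290173143292/10410987 - 888100 = -12536170697992/10410987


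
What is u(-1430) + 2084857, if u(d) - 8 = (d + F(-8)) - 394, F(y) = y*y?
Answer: 2083105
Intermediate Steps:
F(y) = y**2
u(d) = -322 + d (u(d) = 8 + ((d + (-8)**2) - 394) = 8 + ((d + 64) - 394) = 8 + ((64 + d) - 394) = 8 + (-330 + d) = -322 + d)
u(-1430) + 2084857 = (-322 - 1430) + 2084857 = -1752 + 2084857 = 2083105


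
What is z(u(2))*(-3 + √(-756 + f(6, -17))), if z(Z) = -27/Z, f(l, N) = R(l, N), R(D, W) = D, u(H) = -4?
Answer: -81/4 + 135*I*√30/4 ≈ -20.25 + 184.86*I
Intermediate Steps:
f(l, N) = l
z(u(2))*(-3 + √(-756 + f(6, -17))) = (-27/(-4))*(-3 + √(-756 + 6)) = (-27*(-¼))*(-3 + √(-750)) = 27*(-3 + 5*I*√30)/4 = -81/4 + 135*I*√30/4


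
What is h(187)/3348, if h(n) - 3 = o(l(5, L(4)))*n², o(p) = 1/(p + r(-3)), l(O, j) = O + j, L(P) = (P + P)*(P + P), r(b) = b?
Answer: 3197/20088 ≈ 0.15915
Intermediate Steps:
L(P) = 4*P² (L(P) = (2*P)*(2*P) = 4*P²)
o(p) = 1/(-3 + p) (o(p) = 1/(p - 3) = 1/(-3 + p))
h(n) = 3 + n²/66 (h(n) = 3 + n²/(-3 + (5 + 4*4²)) = 3 + n²/(-3 + (5 + 4*16)) = 3 + n²/(-3 + (5 + 64)) = 3 + n²/(-3 + 69) = 3 + n²/66)
h(187)/3348 = (3 + (1/66)*187²)/3348 = (3 + (1/66)*34969)*(1/3348) = (3 + 3179/6)*(1/3348) = (3197/6)*(1/3348) = 3197/20088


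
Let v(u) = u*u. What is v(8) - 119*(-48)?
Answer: 5776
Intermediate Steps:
v(u) = u²
v(8) - 119*(-48) = 8² - 119*(-48) = 64 + 5712 = 5776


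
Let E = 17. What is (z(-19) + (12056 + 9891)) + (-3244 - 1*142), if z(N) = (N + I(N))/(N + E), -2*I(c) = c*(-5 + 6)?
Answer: 74263/4 ≈ 18566.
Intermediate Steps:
I(c) = -c/2 (I(c) = -c*(-5 + 6)/2 = -c/2)
z(N) = N/(2*(17 + N)) (z(N) = (N - N/2)/(N + 17) = (N/2)/(17 + N) = N/(2*(17 + N)))
(z(-19) + (12056 + 9891)) + (-3244 - 1*142) = ((1/2)*(-19)/(17 - 19) + (12056 + 9891)) + (-3244 - 1*142) = ((1/2)*(-19)/(-2) + 21947) + (-3244 - 142) = ((1/2)*(-19)*(-1/2) + 21947) - 3386 = (19/4 + 21947) - 3386 = 87807/4 - 3386 = 74263/4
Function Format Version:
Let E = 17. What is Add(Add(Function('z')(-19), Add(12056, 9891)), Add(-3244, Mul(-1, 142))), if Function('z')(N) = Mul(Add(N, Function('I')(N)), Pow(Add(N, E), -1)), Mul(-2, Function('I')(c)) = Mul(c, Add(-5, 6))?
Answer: Rational(74263, 4) ≈ 18566.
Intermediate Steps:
Function('I')(c) = Mul(Rational(-1, 2), c) (Function('I')(c) = Mul(Rational(-1, 2), Mul(c, Add(-5, 6))) = Mul(Rational(-1, 2), Mul(c, 1)) = Mul(Rational(-1, 2), c))
Function('z')(N) = Mul(Rational(1, 2), N, Pow(Add(17, N), -1)) (Function('z')(N) = Mul(Add(N, Mul(Rational(-1, 2), N)), Pow(Add(N, 17), -1)) = Mul(Mul(Rational(1, 2), N), Pow(Add(17, N), -1)) = Mul(Rational(1, 2), N, Pow(Add(17, N), -1)))
Add(Add(Function('z')(-19), Add(12056, 9891)), Add(-3244, Mul(-1, 142))) = Add(Add(Mul(Rational(1, 2), -19, Pow(Add(17, -19), -1)), Add(12056, 9891)), Add(-3244, Mul(-1, 142))) = Add(Add(Mul(Rational(1, 2), -19, Pow(-2, -1)), 21947), Add(-3244, -142)) = Add(Add(Mul(Rational(1, 2), -19, Rational(-1, 2)), 21947), -3386) = Add(Add(Rational(19, 4), 21947), -3386) = Add(Rational(87807, 4), -3386) = Rational(74263, 4)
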